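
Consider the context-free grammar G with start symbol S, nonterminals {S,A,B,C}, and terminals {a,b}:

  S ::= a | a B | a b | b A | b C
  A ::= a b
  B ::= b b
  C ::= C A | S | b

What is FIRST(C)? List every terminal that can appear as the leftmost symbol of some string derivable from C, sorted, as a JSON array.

FIRST sets, iterate to fixpoint:
iter 1:
  A via A→a b: +{a}
  B via B→b b: +{b}
  C via C→b: +{b}
  S via S→a: +{a}
  S via S→b A: +{b}
  FIRST[S]={a,b}  FIRST[A]={a}  FIRST[B]={b}  FIRST[C]={b}
iter 2:
  C via C→S: +{a}
  FIRST[S]={a,b}  FIRST[A]={a}  FIRST[B]={b}  FIRST[C]={a,b}
iter 3: — fixpoint
  FIRST[S]={a,b}  FIRST[A]={a}  FIRST[B]={b}  FIRST[C]={a,b}

FIRST(C) = ["a", "b"]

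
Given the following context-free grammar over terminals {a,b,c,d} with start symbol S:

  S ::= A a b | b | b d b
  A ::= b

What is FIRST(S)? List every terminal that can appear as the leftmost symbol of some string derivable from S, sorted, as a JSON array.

Compute FIRST by fixpoint:
pass 1:
  A via A→b: +{b}
  S via S→A a b: +{b}
  FIRST[S]={b}  FIRST[A]={b}
pass 2: (stable)
  FIRST[S]={b}  FIRST[A]={b}

FIRST(S) = ["b"]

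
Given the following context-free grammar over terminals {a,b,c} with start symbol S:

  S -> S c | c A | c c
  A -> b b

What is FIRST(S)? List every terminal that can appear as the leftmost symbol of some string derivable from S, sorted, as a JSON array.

Compute FIRST by fixpoint:
iter 1:
  A via A→b b: +{b}
  S via S→c A: +{c}
  FIRST(S)={c}  FIRST(A)={b}
iter 2: (stable)
  FIRST(S)={c}  FIRST(A)={b}

FIRST(S) = ["c"]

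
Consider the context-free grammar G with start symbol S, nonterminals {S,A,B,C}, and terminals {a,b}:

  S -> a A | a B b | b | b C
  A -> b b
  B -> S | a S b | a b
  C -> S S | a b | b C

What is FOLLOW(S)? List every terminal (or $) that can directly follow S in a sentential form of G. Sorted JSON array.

Compute FIRST by fixpoint:
round 1:
  A via A→b b: +{b}
  B via B→a S b: +{a}
  C via C→a b: +{a}
  C via C→b C: +{b}
  S via S→a A: +{a}
  S via S→b: +{b}
  S: {a,b}  A: {b}  B: {a}  C: {a,b}
round 2:
  B via B→S: +{b}
  S: {a,b}  A: {b}  B: {a,b}  C: {a,b}
round 3: (stable)
  S: {a,b}  A: {b}  B: {a,b}  C: {a,b}

FOLLOW sets:
seed FOLLOW(S) with $
pass 1:
  B→a S b: FOLLOW(S) ⊇ FIRST(b) = {b}; new: +{b}
  C→S S: FOLLOW(S) ⊇ FIRST(S) = {a,b}; new: +{a}
  S→a A: FOLLOW(A) ⊇ FOLLOW(S) ⊇ {$,a,b}; new: +{$,a,b}
  S→a B b: FOLLOW(B) ⊇ FIRST(b) = {b}; new: +{b}
  S→b C: FOLLOW(C) ⊇ FOLLOW(S) ⊇ {$,a,b}; new: +{$,a,b}
  FOLLOW(S)={$,a,b}  FOLLOW(A)={$,a,b}  FOLLOW(B)={b}  FOLLOW(C)={$,a,b}
pass 2: (stable)
  FOLLOW(S)={$,a,b}  FOLLOW(A)={$,a,b}  FOLLOW(B)={b}  FOLLOW(C)={$,a,b}

FOLLOW(S) = ["$", "a", "b"]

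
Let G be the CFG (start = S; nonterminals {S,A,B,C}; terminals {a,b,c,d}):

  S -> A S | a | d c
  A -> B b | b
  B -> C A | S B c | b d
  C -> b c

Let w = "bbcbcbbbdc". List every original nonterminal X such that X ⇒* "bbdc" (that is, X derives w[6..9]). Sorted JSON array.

CNF form of G:
  S -> A S | T2 T1 | a
  A -> B T0 | b
  B -> C A | S X3 | T0 T2
  C -> T0 T1
  T0 -> b
  T1 -> c
  T2 -> d
  X3 -> B T1

Fill CYK table bottom-up (cells [i..j] with 6 ≤ i ≤ j ≤ 9 only):
  [6..6]={A,T0}  "b"  orig:{A}
  [7..7]={A,T0}  "b"  orig:{A}
  [8..8]={T2}  "d"  orig:{}
  [9..9]={T1}  "c"  orig:{}
  [6..7]=∅  "bb"
  [7..8]={B}  "bd"
  [8..9]={S}  "dc"
  [6..8]=∅  "bbd"
  [7..9]={S,X3}  "bdc"  orig:{S}
  [6..9]={S}  "bbdc"

Original NTs in T[6,9] deriving "bbdc": ["S"]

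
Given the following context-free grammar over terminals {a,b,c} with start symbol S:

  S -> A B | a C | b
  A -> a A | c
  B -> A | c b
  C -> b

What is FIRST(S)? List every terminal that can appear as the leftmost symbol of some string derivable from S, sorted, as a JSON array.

FIRST iteration:
[1]
  A via A→a A: +{a}
  A via A→c: +{c}
  B via B→A: +{a,c}
  C via C→b: +{b}
  S via S→A B: +{a,c}
  S via S→b: +{b}
  FIRST[S]={a,b,c}  FIRST[A]={a,c}  FIRST[B]={a,c}  FIRST[C]={b}
[2] — fixpoint
  FIRST[S]={a,b,c}  FIRST[A]={a,c}  FIRST[B]={a,c}  FIRST[C]={b}

FIRST(S) = ["a", "b", "c"]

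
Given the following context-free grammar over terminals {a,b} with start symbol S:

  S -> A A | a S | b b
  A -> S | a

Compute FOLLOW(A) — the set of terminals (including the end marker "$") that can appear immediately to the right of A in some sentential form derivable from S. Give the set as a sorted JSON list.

FIRST iteration:
iter 1:
  A via A→a: +{a}
  S via S→A A: +{a}
  S via S→b b: +{b}
  S: {a,b}  A: {a}
iter 2:
  A via A→S: +{b}
  S: {a,b}  A: {a,b}
iter 3: (stable)
  S: {a,b}  A: {a,b}

FOLLOW sets:
seed FOLLOW(S) with $
[1]
  S→A A: FOLLOW(A) ⊇ FIRST(A) = {a,b}; new: +{a,b}
  S→A A: FOLLOW(A) ⊇ FOLLOW(S) ⊇ {$}; new: +{$}
  FOLLOW(S)={$}  FOLLOW(A)={$,a,b}
[2]
  A→S: FOLLOW(S) ⊇ FOLLOW(A) ⊇ {$,a,b}; new: +{a,b}
  FOLLOW(S)={$,a,b}  FOLLOW(A)={$,a,b}
[3] (no change)
  FOLLOW(S)={$,a,b}  FOLLOW(A)={$,a,b}

FOLLOW(A) = ["$", "a", "b"]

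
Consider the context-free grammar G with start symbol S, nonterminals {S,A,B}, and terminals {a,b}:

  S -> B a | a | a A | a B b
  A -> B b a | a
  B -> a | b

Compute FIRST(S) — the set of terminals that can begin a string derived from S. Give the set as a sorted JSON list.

FIRST sets, iterate to fixpoint:
[1]
  A via A→a: +{a}
  B via B→a: +{a}
  B via B→b: +{b}
  S via S→B a: +{a,b}
  FIRST(S)={a,b}  FIRST(A)={a}  FIRST(B)={a,b}
[2]
  A via A→B b a: +{b}
  FIRST(S)={a,b}  FIRST(A)={a,b}  FIRST(B)={a,b}
[3] (stable)
  FIRST(S)={a,b}  FIRST(A)={a,b}  FIRST(B)={a,b}

FIRST(S) = ["a", "b"]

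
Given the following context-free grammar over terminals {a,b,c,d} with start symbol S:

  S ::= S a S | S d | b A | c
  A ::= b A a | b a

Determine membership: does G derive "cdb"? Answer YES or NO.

CNF form of G:
  S -> S T2 | S X4 | T0 A | c
  A -> T0 T1 | T0 X3
  T0 -> b
  T1 -> a
  T2 -> d
  X3 -> A T1
  X4 -> T1 S

CYK fill:
  T[0,0] 'c' = {S}
  T[1,1] 'd' = {T2}  orig:{}
  T[2,2] 'b' = {T0}  orig:{}
  T[0,1] 'cd' = {S}
  T[1,2] 'db' = ∅
  T[0,2] 'cdb' = ∅

S ∉ T[0,2] ⇒ NO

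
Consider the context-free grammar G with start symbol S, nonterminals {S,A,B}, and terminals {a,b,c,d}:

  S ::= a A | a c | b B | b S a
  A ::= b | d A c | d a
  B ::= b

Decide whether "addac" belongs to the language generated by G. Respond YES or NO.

CNF form of G:
  S -> T2 A | T2 T1 | T3 B | T3 X5
  A -> T0 T2 | T0 X4 | b
  B -> b
  T0 -> d
  T1 -> c
  T2 -> a
  T3 -> b
  X4 -> A T1
  X5 -> S T2

CYK table (by increasing span):
  [0..0]={T2}  "a"  orig:{}
  [1..1]={T0}  "d"  orig:{}
  [2..2]={T0}  "d"  orig:{}
  [3..3]={T2}  "a"  orig:{}
  [4..4]={T1}  "c"  orig:{}
  [0..1]=∅  "ad"
  [1..2]=∅  "dd"
  [2..3]={A}  "da"
  [3..4]={S}  "ac"
  [0..2]=∅  "add"
  [1..3]=∅  "dda"
  [2..4]={X4}  "dac"  orig:{}
  [0..3]=∅  "adda"
  [1..4]={A}  "ddac"
  [0..4]={S}  "addac"

S ∈ T[0,4] ⇒ YES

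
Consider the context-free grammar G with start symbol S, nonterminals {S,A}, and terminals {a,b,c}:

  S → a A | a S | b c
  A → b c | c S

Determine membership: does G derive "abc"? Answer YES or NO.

CNF form of G:
  S -> T0 T1 | T2 A | T2 S
  A -> T0 T1 | T1 S
  T0 -> b
  T1 -> c
  T2 -> a

CYK table (by increasing span):
  [0..0]={T2}  "a"  orig:{}
  [1..1]={T0}  "b"  orig:{}
  [2..2]={T1}  "c"  orig:{}
  [0..1]=∅  "ab"
  [1..2]={A,S}  "bc"
  [0..2]={S}  "abc"

S ∈ T[0,2] ⇒ YES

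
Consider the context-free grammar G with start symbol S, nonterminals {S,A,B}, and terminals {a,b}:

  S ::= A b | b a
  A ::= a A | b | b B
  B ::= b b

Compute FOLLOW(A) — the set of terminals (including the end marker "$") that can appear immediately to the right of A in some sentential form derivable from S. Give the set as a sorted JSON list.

FIRST iteration:
iter 1:
  A via A→a A: +{a}
  A via A→b: +{b}
  B via B→b b: +{b}
  S via S→A b: +{a,b}
  S: {a,b}  A: {a,b}  B: {b}
iter 2: (stable)
  S: {a,b}  A: {a,b}  B: {b}

FOLLOW sets:
FOLLOW(S) := {$}
[1]
  S→A b: FOLLOW(A) ⊇ FIRST(b) = {b}; new: +{b}
  S: {$}  A: {b}  B: {}
[2]
  A→b B: FOLLOW(B) ⊇ FOLLOW(A) ⊇ {b}; new: +{b}
  S: {$}  A: {b}  B: {b}
[3] done
  S: {$}  A: {b}  B: {b}

FOLLOW(A) = ["b"]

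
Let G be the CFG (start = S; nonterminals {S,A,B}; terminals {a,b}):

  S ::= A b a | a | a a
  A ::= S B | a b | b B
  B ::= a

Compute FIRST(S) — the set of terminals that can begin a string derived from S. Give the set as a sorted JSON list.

FIRST iteration:
iter 1:
  A via A→a b: +{a}
  A via A→b B: +{b}
  B via B→a: +{a}
  S via S→A b a: +{a,b}
  FIRST(S)={a,b}  FIRST(A)={a,b}  FIRST(B)={a}
iter 2: (no change)
  FIRST(S)={a,b}  FIRST(A)={a,b}  FIRST(B)={a}

FIRST(S) = ["a", "b"]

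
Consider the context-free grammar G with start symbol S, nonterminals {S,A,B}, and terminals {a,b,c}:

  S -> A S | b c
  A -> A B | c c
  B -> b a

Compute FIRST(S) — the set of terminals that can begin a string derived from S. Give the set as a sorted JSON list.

Compute FIRST by fixpoint:
round 1:
  A via A→c c: +{c}
  B via B→b a: +{b}
  S via S→A S: +{c}
  S via S→b c: +{b}
  S: {b,c}  A: {c}  B: {b}
round 2: (no change)
  S: {b,c}  A: {c}  B: {b}

FIRST(S) = ["b", "c"]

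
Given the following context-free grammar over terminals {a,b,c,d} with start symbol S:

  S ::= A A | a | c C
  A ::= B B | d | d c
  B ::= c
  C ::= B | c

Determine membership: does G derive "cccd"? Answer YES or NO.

Convert to CNF:
  S -> A A | T1 C | a
  A -> B B | T0 T1 | d
  B -> c
  C -> c
  T0 -> d
  T1 -> c

CYK fill:
  cell(0,0) c: {B,C,T1}  orig:{B,C}
  cell(1,1) c: {B,C,T1}  orig:{B,C}
  cell(2,2) c: {B,C,T1}  orig:{B,C}
  cell(3,3) d: {A,T0}  orig:{A}
  cell(0,1) cc: {A,S}
  cell(1,2) cc: {A,S}
  cell(2,3) cd: ∅
  cell(0,2) ccc: ∅
  cell(1,3) ccd: {S}
  cell(0,3) cccd: ∅

S ∉ T[0,3] ⇒ NO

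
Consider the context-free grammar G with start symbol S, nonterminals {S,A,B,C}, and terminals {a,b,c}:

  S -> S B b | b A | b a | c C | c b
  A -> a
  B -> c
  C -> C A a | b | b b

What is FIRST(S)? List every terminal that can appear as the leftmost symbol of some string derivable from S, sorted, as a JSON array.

FIRST iteration:
pass 1:
  A via A→a: +{a}
  B via B→c: +{c}
  C via C→b: +{b}
  S via S→b A: +{b}
  S via S→c C: +{c}
  S: {b,c}  A: {a}  B: {c}  C: {b}
pass 2: (no change)
  S: {b,c}  A: {a}  B: {c}  C: {b}

FIRST(S) = ["b", "c"]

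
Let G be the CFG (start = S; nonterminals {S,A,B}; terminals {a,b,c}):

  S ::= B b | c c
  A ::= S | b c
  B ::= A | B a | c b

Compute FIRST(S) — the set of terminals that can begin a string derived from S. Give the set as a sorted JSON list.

FIRST iteration:
[1]
  A via A→b c: +{b}
  B via B→A: +{b}
  B via B→c b: +{c}
  S via S→B b: +{b,c}
  S: {b,c}  A: {b}  B: {b,c}
[2]
  A via A→S: +{c}
  S: {b,c}  A: {b,c}  B: {b,c}
[3] done
  S: {b,c}  A: {b,c}  B: {b,c}

FIRST(S) = ["b", "c"]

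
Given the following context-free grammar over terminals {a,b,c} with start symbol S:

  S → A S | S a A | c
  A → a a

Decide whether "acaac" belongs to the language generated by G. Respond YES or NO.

Convert to CNF:
  S -> A S | S X1 | c
  A -> T0 T0
  T0 -> a
  X1 -> T0 A

CYK fill:
  T[0,0] 'a' = {T0}  orig:{}
  T[1,1] 'c' = {S}
  T[2,2] 'a' = {T0}  orig:{}
  T[3,3] 'a' = {T0}  orig:{}
  T[4,4] 'c' = {S}
  T[0,1] 'ac' = ∅
  T[1,2] 'ca' = ∅
  T[2,3] 'aa' = {A}
  T[3,4] 'ac' = ∅
  T[0,2] 'aca' = ∅
  T[1,3] 'caa' = ∅
  T[2,4] 'aac' = {S}
  T[0,3] 'acaa' = ∅
  T[1,4] 'caac' = ∅
  T[0,4] 'acaac' = ∅

S ∉ T[0,4] ⇒ NO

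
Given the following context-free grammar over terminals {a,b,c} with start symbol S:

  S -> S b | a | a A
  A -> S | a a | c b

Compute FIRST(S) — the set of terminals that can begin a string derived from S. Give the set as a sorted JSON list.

Compute FIRST by fixpoint:
round 1:
  A via A→a a: +{a}
  A via A→c b: +{c}
  S via S→a: +{a}
  FIRST[S]={a}  FIRST[A]={a,c}
round 2: — fixpoint
  FIRST[S]={a}  FIRST[A]={a,c}

FIRST(S) = ["a"]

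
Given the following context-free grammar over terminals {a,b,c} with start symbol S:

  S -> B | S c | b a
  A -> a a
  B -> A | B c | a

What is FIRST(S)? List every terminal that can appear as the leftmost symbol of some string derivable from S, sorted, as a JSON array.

FIRST iteration:
round 1:
  A via A→a a: +{a}
  B via B→A: +{a}
  S via S→B: +{a}
  S via S→b a: +{b}
  S: {a,b}  A: {a}  B: {a}
round 2: — fixpoint
  S: {a,b}  A: {a}  B: {a}

FIRST(S) = ["a", "b"]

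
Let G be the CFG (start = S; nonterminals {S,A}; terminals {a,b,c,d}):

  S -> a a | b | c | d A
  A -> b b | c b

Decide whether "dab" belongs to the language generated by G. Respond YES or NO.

CNF form of G:
  S -> T2 T2 | T3 A | b | c
  A -> T0 T0 | T1 T0
  T0 -> b
  T1 -> c
  T2 -> a
  T3 -> d

CYK fill:
  T[0,0] 'd' = {T3}  orig:{}
  T[1,1] 'a' = {T2}  orig:{}
  T[2,2] 'b' = {S,T0}  orig:{S}
  T[0,1] 'da' = ∅
  T[1,2] 'ab' = ∅
  T[0,2] 'dab' = ∅

S ∉ T[0,2] ⇒ NO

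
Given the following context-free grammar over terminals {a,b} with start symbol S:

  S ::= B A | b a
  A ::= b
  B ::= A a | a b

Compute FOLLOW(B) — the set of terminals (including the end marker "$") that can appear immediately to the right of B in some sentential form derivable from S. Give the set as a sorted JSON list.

FIRST iteration:
round 1:
  A via A→b: +{b}
  B via B→A a: +{b}
  B via B→a b: +{a}
  S via S→B A: +{a,b}
  FIRST(S)={a,b}  FIRST(A)={b}  FIRST(B)={a,b}
round 2: (no change)
  FIRST(S)={a,b}  FIRST(A)={b}  FIRST(B)={a,b}

Compute FOLLOW by fixpoint:
FOLLOW(S) := {$}
pass 1:
  B→A a: FOLLOW(A) ⊇ FIRST(a) = {a}; new: +{a}
  S→B A: FOLLOW(B) ⊇ FIRST(A) = {b}; new: +{b}
  S→B A: FOLLOW(A) ⊇ FOLLOW(S) ⊇ {$}; new: +{$}
  FOLLOW[S]={$}  FOLLOW[A]={$,a}  FOLLOW[B]={b}
pass 2: (no change)
  FOLLOW[S]={$}  FOLLOW[A]={$,a}  FOLLOW[B]={b}

FOLLOW(B) = ["b"]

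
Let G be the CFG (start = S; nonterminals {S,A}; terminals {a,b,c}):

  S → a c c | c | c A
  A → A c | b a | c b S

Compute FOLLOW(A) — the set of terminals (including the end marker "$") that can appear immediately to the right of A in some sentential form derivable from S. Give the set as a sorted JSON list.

FIRST sets, iterate to fixpoint:
[1]
  A via A→b a: +{b}
  A via A→c b S: +{c}
  S via S→a c c: +{a}
  S via S→c: +{c}
  FIRST(S)={a,c}  FIRST(A)={b,c}
[2] done
  FIRST(S)={a,c}  FIRST(A)={b,c}

FOLLOW iteration:
seed FOLLOW(S) with $
iter 1:
  A→A c: FOLLOW(A) ⊇ FIRST(c) = {c}; new: +{c}
  A→c b S: FOLLOW(S) ⊇ FOLLOW(A) ⊇ {c}; new: +{c}
  S→c A: FOLLOW(A) ⊇ FOLLOW(S) ⊇ {$,c}; new: +{$}
  FOLLOW[S]={$,c}  FOLLOW[A]={$,c}
iter 2: (stable)
  FOLLOW[S]={$,c}  FOLLOW[A]={$,c}

FOLLOW(A) = ["$", "c"]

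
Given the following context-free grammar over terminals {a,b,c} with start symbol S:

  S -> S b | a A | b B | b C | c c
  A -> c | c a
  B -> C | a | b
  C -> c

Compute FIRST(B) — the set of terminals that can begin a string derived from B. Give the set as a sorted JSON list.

Compute FIRST by fixpoint:
round 1:
  A via A→c: +{c}
  B via B→a: +{a}
  B via B→b: +{b}
  C via C→c: +{c}
  S via S→a A: +{a}
  S via S→b B: +{b}
  S via S→c c: +{c}
  S: {a,b,c}  A: {c}  B: {a,b}  C: {c}
round 2:
  B via B→C: +{c}
  S: {a,b,c}  A: {c}  B: {a,b,c}  C: {c}
round 3: (stable)
  S: {a,b,c}  A: {c}  B: {a,b,c}  C: {c}

FIRST(B) = ["a", "b", "c"]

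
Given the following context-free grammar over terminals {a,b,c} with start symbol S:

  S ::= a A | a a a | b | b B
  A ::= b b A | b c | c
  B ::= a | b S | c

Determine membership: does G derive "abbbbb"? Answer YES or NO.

CNF form of G:
  S -> T0 B | T2 A | T2 X4 | b
  A -> T0 T1 | T0 X3 | c
  B -> T0 S | a | c
  T0 -> b
  T1 -> c
  T2 -> a
  X3 -> T0 A
  X4 -> T2 T2

CYK table (by increasing span):
  cell(0,0) a: {B,T2}  orig:{B}
  cell(1,1) b: {S,T0}  orig:{S}
  cell(2,2) b: {S,T0}  orig:{S}
  cell(3,3) b: {S,T0}  orig:{S}
  cell(4,4) b: {S,T0}  orig:{S}
  cell(5,5) b: {S,T0}  orig:{S}
  cell(0,1) ab: ∅
  cell(1,2) bb: {B}
  cell(2,3) bb: {B}
  cell(3,4) bb: {B}
  cell(4,5) bb: {B}
  cell(0,2) abb: ∅
  cell(1,3) bbb: {S}
  cell(2,4) bbb: {S}
  cell(3,5) bbb: {S}
  cell(0,3) abbb: ∅
  cell(1,4) bbbb: {B}
  cell(2,5) bbbb: {B}
  cell(0,4) abbbb: ∅
  cell(1,5) bbbbb: {S}
  cell(0,5) abbbbb: ∅

S ∉ T[0,5] ⇒ NO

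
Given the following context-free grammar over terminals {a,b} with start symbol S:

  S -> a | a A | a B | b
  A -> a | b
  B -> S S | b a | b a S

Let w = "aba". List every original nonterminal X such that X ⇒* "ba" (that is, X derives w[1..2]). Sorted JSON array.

Convert to CNF:
  S -> T1 A | T1 B | a | b
  A -> a | b
  B -> S S | T0 T1 | T0 X2
  T0 -> b
  T1 -> a
  X2 -> T1 S

CYK table (by increasing span) (cells [i..j] with 1 ≤ i ≤ j ≤ 2 only):
  T[1,1] 'b' = {A,S,T0}  orig:{A,S}
  T[2,2] 'a' = {A,S,T1}  orig:{A,S}
  T[1,2] 'ba' = {B}

Original NTs in T[1,2] deriving "ba": ["B"]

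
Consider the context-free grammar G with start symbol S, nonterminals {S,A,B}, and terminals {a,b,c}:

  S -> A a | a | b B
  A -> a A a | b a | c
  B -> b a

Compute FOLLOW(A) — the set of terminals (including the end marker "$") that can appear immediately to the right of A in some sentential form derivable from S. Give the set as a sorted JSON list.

Compute FIRST by fixpoint:
pass 1:
  A via A→a A a: +{a}
  A via A→b a: +{b}
  A via A→c: +{c}
  B via B→b a: +{b}
  S via S→A a: +{a,b,c}
  S: {a,b,c}  A: {a,b,c}  B: {b}
pass 2: done
  S: {a,b,c}  A: {a,b,c}  B: {b}

FOLLOW iteration:
initialize: $ ∈ FOLLOW(S)
pass 1:
  A→a A a: FOLLOW(A) ⊇ FIRST(a) = {a}; new: +{a}
  S→b B: FOLLOW(B) ⊇ FOLLOW(S) ⊇ {$}; new: +{$}
  S: {$}  A: {a}  B: {$}
pass 2: (stable)
  S: {$}  A: {a}  B: {$}

FOLLOW(A) = ["a"]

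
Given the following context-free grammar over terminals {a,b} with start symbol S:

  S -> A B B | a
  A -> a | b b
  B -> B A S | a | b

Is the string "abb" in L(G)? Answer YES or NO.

CNF form of G:
  S -> A X2 | a
  A -> T0 T0 | a
  B -> B X1 | a | b
  T0 -> b
  X1 -> A S
  X2 -> B B

CYK table (by increasing span):
  T[0,0] 'a' = {A,B,S}
  T[1,1] 'b' = {B,T0}  orig:{B}
  T[2,2] 'b' = {B,T0}  orig:{B}
  T[0,1] 'ab' = {X2}  orig:{}
  T[1,2] 'bb' = {A,X2}  orig:{A}
  T[0,2] 'abb' = {S}

S ∈ T[0,2] ⇒ YES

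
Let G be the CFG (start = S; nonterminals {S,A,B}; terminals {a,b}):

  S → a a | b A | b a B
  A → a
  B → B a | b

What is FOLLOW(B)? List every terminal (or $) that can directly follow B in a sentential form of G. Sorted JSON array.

FIRST sets, iterate to fixpoint:
iter 1:
  A via A→a: +{a}
  B via B→b: +{b}
  S via S→a a: +{a}
  S via S→b A: +{b}
  FIRST(S)={a,b}  FIRST(A)={a}  FIRST(B)={b}
iter 2: (no change)
  FIRST(S)={a,b}  FIRST(A)={a}  FIRST(B)={b}

FOLLOW sets:
initialize: $ ∈ FOLLOW(S)
pass 1:
  B→B a: FOLLOW(B) ⊇ FIRST(a) = {a}; new: +{a}
  S→b A: FOLLOW(A) ⊇ FOLLOW(S) ⊇ {$}; new: +{$}
  S→b a B: FOLLOW(B) ⊇ FOLLOW(S) ⊇ {$}; new: +{$}
  FOLLOW(S)={$}  FOLLOW(A)={$}  FOLLOW(B)={$,a}
pass 2: (stable)
  FOLLOW(S)={$}  FOLLOW(A)={$}  FOLLOW(B)={$,a}

FOLLOW(B) = ["$", "a"]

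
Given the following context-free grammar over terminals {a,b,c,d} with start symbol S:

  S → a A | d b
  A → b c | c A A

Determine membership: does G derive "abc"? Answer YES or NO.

CNF form of G:
  S -> T2 A | T3 T0
  A -> T0 T1 | T1 X4
  T0 -> b
  T1 -> c
  T2 -> a
  T3 -> d
  X4 -> A A

Fill CYK table bottom-up:
  cell(0,0) a: {T2}  orig:{}
  cell(1,1) b: {T0}  orig:{}
  cell(2,2) c: {T1}  orig:{}
  cell(0,1) ab: ∅
  cell(1,2) bc: {A}
  cell(0,2) abc: {S}

S ∈ T[0,2] ⇒ YES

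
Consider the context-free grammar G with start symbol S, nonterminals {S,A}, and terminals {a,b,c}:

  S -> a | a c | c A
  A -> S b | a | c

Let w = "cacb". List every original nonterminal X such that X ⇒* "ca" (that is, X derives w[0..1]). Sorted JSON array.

Convert to CNF:
  S -> T1 T2 | T2 A | a
  A -> S T0 | a | c
  T0 -> b
  T1 -> a
  T2 -> c

Fill CYK table bottom-up — only the sub-triangle for w[0..1]:
  cell(0,0) c: {A,T2}  orig:{A}
  cell(1,1) a: {A,S,T1}  orig:{A,S}
  cell(0,1) ca: {S}

Original NTs in T[0,1] deriving "ca": ["S"]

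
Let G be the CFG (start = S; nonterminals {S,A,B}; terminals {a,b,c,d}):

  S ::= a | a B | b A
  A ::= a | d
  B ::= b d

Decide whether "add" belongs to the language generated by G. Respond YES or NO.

Convert to CNF:
  S -> T0 A | T2 B | a
  A -> a | d
  B -> T0 T1
  T0 -> b
  T1 -> d
  T2 -> a

Fill CYK table bottom-up:
  [0..0]={A,S,T2}  "a"  orig:{A,S}
  [1..1]={A,T1}  "d"  orig:{A}
  [2..2]={A,T1}  "d"  orig:{A}
  [0..1]=∅  "ad"
  [1..2]=∅  "dd"
  [0..2]=∅  "add"

S ∉ T[0,2] ⇒ NO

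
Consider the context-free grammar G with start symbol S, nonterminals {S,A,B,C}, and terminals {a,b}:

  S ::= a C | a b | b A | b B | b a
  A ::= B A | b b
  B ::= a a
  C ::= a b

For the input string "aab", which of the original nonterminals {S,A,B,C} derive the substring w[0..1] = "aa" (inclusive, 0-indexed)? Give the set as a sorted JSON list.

CNF form of G:
  S -> T0 A | T0 B | T0 T1 | T1 C | T1 T0
  A -> B A | T0 T0
  B -> T1 T1
  C -> T1 T0
  T0 -> b
  T1 -> a

CYK fill, restricted to cells inside w[0..1]:
  T[0,0] 'a' = {T1}  orig:{}
  T[1,1] 'a' = {T1}  orig:{}
  T[0,1] 'aa' = {B}

Original NTs in T[0,1] deriving "aa": ["B"]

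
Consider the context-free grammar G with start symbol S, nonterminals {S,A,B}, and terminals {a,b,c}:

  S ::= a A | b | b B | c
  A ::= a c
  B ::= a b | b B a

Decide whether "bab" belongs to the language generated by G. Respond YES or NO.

CNF form of G:
  S -> T0 A | T2 B | b | c
  A -> T0 T1
  B -> T0 T2 | T2 X3
  T0 -> a
  T1 -> c
  T2 -> b
  X3 -> B T0

CYK table (by increasing span):
  T[0,0] 'b' = {S,T2}  orig:{S}
  T[1,1] 'a' = {T0}  orig:{}
  T[2,2] 'b' = {S,T2}  orig:{S}
  T[0,1] 'ba' = ∅
  T[1,2] 'ab' = {B}
  T[0,2] 'bab' = {S}

S ∈ T[0,2] ⇒ YES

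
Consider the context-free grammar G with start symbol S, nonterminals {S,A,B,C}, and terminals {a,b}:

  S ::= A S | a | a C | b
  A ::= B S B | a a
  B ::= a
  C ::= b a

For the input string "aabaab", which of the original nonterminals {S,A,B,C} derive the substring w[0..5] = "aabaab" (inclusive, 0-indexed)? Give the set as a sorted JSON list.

CNF form of G:
  S -> A S | T0 C | a | b
  A -> B X2 | T0 T0
  B -> a
  C -> T1 T0
  T0 -> a
  T1 -> b
  X2 -> S B

Fill CYK table bottom-up — only the sub-triangle for w[0..5]:
  T[0,0] 'a' = {B,S,T0}  orig:{B,S}
  T[1,1] 'a' = {B,S,T0}  orig:{B,S}
  T[2,2] 'b' = {S,T1}  orig:{S}
  T[3,3] 'a' = {B,S,T0}  orig:{B,S}
  T[4,4] 'a' = {B,S,T0}  orig:{B,S}
  T[5,5] 'b' = {S,T1}  orig:{S}
  T[0,1] 'aa' = {A,X2}  orig:{A}
  T[1,2] 'ab' = ∅
  T[2,3] 'ba' = {C,X2}  orig:{C}
  T[3,4] 'aa' = {A,X2}  orig:{A}
  T[4,5] 'ab' = ∅
  T[0,2] 'aab' = {S}
  T[1,3] 'aba' = {A,S}
  T[2,4] 'baa' = ∅
  T[3,5] 'aab' = {S}
  T[0,3] 'aaba' = {X2}  orig:{}
  T[1,4] 'abaa' = {S,X2}  orig:{S}
  T[2,5] 'baab' = ∅
  T[0,4] 'aabaa' = {A}
  T[1,5] 'abaab' = ∅
  T[0,5] 'aabaab' = {S}

Original NTs in T[0,5] deriving "aabaab": ["S"]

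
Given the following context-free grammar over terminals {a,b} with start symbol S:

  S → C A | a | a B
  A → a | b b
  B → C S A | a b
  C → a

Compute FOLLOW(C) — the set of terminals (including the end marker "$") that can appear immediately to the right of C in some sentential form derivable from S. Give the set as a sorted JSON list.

FIRST iteration:
[1]
  A via A→a: +{a}
  A via A→b b: +{b}
  B via B→a b: +{a}
  C via C→a: +{a}
  S via S→C A: +{a}
  FIRST(S)={a}  FIRST(A)={a,b}  FIRST(B)={a}  FIRST(C)={a}
[2] (stable)
  FIRST(S)={a}  FIRST(A)={a,b}  FIRST(B)={a}  FIRST(C)={a}

Compute FOLLOW by fixpoint:
FOLLOW(S) := {$}
round 1:
  B→C S A: FOLLOW(C) ⊇ FIRST(S) = {a}; new: +{a}
  B→C S A: FOLLOW(S) ⊇ FIRST(A) = {a,b}; new: +{a,b}
  S→C A: FOLLOW(C) ⊇ FIRST(A) = {a,b}; new: +{b}
  S→C A: FOLLOW(A) ⊇ FOLLOW(S) ⊇ {$,a,b}; new: +{$,a,b}
  S→a B: FOLLOW(B) ⊇ FOLLOW(S) ⊇ {$,a,b}; new: +{$,a,b}
  S: {$,a,b}  A: {$,a,b}  B: {$,a,b}  C: {a,b}
round 2: done
  S: {$,a,b}  A: {$,a,b}  B: {$,a,b}  C: {a,b}

FOLLOW(C) = ["a", "b"]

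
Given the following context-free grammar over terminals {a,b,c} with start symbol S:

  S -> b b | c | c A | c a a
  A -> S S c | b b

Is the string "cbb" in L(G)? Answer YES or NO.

CNF form of G:
  S -> T0 A | T0 X4 | T1 T1 | c
  A -> S X3 | T1 T1
  T0 -> c
  T1 -> b
  T2 -> a
  X3 -> S T0
  X4 -> T2 T2

CYK table (by increasing span):
  cell(0,0) c: {S,T0}  orig:{S}
  cell(1,1) b: {T1}  orig:{}
  cell(2,2) b: {T1}  orig:{}
  cell(0,1) cb: ∅
  cell(1,2) bb: {A,S}
  cell(0,2) cbb: {S}

S ∈ T[0,2] ⇒ YES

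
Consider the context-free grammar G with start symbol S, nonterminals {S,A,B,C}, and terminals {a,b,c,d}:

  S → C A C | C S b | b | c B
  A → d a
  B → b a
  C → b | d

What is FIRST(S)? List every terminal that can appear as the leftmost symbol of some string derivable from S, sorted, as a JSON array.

Compute FIRST by fixpoint:
round 1:
  A via A→d a: +{d}
  B via B→b a: +{b}
  C via C→b: +{b}
  C via C→d: +{d}
  S via S→C A C: +{b,d}
  S via S→c B: +{c}
  S: {b,c,d}  A: {d}  B: {b}  C: {b,d}
round 2: — fixpoint
  S: {b,c,d}  A: {d}  B: {b}  C: {b,d}

FIRST(S) = ["b", "c", "d"]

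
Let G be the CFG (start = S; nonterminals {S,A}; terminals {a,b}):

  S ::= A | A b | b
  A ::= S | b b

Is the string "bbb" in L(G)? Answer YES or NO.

Convert to CNF:
  S -> A T0 | T0 T0 | b
  A -> A T0 | T0 T0 | b
  T0 -> b

CYK table (by increasing span):
  [0..0]={A,S,T0}  "b"  orig:{A,S}
  [1..1]={A,S,T0}  "b"  orig:{A,S}
  [2..2]={A,S,T0}  "b"  orig:{A,S}
  [0..1]={A,S}  "bb"
  [1..2]={A,S}  "bb"
  [0..2]={A,S}  "bbb"

S ∈ T[0,2] ⇒ YES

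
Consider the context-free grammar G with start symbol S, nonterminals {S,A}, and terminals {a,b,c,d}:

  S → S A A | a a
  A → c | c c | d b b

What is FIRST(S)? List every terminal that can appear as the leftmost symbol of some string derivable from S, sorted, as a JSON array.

FIRST sets, iterate to fixpoint:
[1]
  A via A→c: +{c}
  A via A→d b b: +{d}
  S via S→a a: +{a}
  FIRST[S]={a}  FIRST[A]={c,d}
[2] done
  FIRST[S]={a}  FIRST[A]={c,d}

FIRST(S) = ["a"]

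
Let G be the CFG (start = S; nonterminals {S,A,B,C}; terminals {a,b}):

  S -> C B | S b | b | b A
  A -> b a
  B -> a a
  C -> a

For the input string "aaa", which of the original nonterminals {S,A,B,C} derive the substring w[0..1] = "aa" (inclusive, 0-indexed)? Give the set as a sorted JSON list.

Convert to CNF:
  S -> C B | S T0 | T0 A | b
  A -> T0 T1
  B -> T1 T1
  C -> a
  T0 -> b
  T1 -> a

CYK table (by increasing span) — only the sub-triangle for w[0..1]:
  [0..0]={C,T1}  "a"  orig:{C}
  [1..1]={C,T1}  "a"  orig:{C}
  [0..1]={B}  "aa"

Original NTs in T[0,1] deriving "aa": ["B"]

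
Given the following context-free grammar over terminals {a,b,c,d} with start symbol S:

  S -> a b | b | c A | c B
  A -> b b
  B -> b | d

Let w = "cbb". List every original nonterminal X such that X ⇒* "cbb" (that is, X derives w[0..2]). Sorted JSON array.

Convert to CNF:
  S -> T1 T0 | T2 A | T2 B | b
  A -> T0 T0
  B -> b | d
  T0 -> b
  T1 -> a
  T2 -> c

CYK table (by increasing span) (cells [i..j] with 0 ≤ i ≤ j ≤ 2 only):
  [0..0]={T2}  "c"  orig:{}
  [1..1]={B,S,T0}  "b"  orig:{B,S}
  [2..2]={B,S,T0}  "b"  orig:{B,S}
  [0..1]={S}  "cb"
  [1..2]={A}  "bb"
  [0..2]={S}  "cbb"

Original NTs in T[0,2] deriving "cbb": ["S"]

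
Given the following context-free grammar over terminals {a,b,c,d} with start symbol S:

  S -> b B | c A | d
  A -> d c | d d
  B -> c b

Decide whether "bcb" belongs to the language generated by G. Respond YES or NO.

CNF form of G:
  S -> T1 A | T2 B | d
  A -> T0 T0 | T0 T1
  B -> T1 T2
  T0 -> d
  T1 -> c
  T2 -> b

CYK table (by increasing span):
  cell(0,0) b: {T2}  orig:{}
  cell(1,1) c: {T1}  orig:{}
  cell(2,2) b: {T2}  orig:{}
  cell(0,1) bc: ∅
  cell(1,2) cb: {B}
  cell(0,2) bcb: {S}

S ∈ T[0,2] ⇒ YES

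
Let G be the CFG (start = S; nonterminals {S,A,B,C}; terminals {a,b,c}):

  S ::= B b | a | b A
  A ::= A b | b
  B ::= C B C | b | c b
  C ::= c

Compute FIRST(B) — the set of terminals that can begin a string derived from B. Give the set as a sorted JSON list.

FIRST iteration:
iter 1:
  A via A→b: +{b}
  B via B→b: +{b}
  B via B→c b: +{c}
  C via C→c: +{c}
  S via S→B b: +{b,c}
  S via S→a: +{a}
  S: {a,b,c}  A: {b}  B: {b,c}  C: {c}
iter 2: (stable)
  S: {a,b,c}  A: {b}  B: {b,c}  C: {c}

FIRST(B) = ["b", "c"]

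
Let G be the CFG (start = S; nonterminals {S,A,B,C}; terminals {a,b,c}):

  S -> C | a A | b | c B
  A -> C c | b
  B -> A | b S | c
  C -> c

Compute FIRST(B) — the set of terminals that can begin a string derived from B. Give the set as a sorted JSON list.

Compute FIRST by fixpoint:
iter 1:
  A via A→b: +{b}
  B via B→A: +{b}
  B via B→c: +{c}
  C via C→c: +{c}
  S via S→C: +{c}
  S via S→a A: +{a}
  S via S→b: +{b}
  FIRST(S)={a,b,c}  FIRST(A)={b}  FIRST(B)={b,c}  FIRST(C)={c}
iter 2:
  A via A→C c: +{c}
  FIRST(S)={a,b,c}  FIRST(A)={b,c}  FIRST(B)={b,c}  FIRST(C)={c}
iter 3: (no change)
  FIRST(S)={a,b,c}  FIRST(A)={b,c}  FIRST(B)={b,c}  FIRST(C)={c}

FIRST(B) = ["b", "c"]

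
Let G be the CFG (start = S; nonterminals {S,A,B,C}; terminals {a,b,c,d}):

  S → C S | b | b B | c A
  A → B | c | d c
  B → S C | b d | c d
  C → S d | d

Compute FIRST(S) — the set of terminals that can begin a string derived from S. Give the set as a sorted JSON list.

Compute FIRST by fixpoint:
round 1:
  A via A→c: +{c}
  A via A→d c: +{d}
  B via B→b d: +{b}
  B via B→c d: +{c}
  C via C→d: +{d}
  S via S→C S: +{d}
  S via S→b: +{b}
  S via S→c A: +{c}
  FIRST(S)={b,c,d}  FIRST(A)={c,d}  FIRST(B)={b,c}  FIRST(C)={d}
round 2:
  A via A→B: +{b}
  B via B→S C: +{d}
  C via C→S d: +{b,c}
  FIRST(S)={b,c,d}  FIRST(A)={b,c,d}  FIRST(B)={b,c,d}  FIRST(C)={b,c,d}
round 3: done
  FIRST(S)={b,c,d}  FIRST(A)={b,c,d}  FIRST(B)={b,c,d}  FIRST(C)={b,c,d}

FIRST(S) = ["b", "c", "d"]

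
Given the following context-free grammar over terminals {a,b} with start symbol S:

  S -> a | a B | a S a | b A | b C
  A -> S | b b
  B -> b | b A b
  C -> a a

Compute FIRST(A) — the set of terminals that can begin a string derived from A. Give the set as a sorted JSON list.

Compute FIRST by fixpoint:
[1]
  A via A→b b: +{b}
  B via B→b: +{b}
  C via C→a a: +{a}
  S via S→a: +{a}
  S via S→b A: +{b}
  FIRST(S)={a,b}  FIRST(A)={b}  FIRST(B)={b}  FIRST(C)={a}
[2]
  A via A→S: +{a}
  FIRST(S)={a,b}  FIRST(A)={a,b}  FIRST(B)={b}  FIRST(C)={a}
[3] done
  FIRST(S)={a,b}  FIRST(A)={a,b}  FIRST(B)={b}  FIRST(C)={a}

FIRST(A) = ["a", "b"]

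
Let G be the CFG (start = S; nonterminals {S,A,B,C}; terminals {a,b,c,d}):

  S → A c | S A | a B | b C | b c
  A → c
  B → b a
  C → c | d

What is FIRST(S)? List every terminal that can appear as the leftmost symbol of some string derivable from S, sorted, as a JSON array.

FIRST iteration:
pass 1:
  A via A→c: +{c}
  B via B→b a: +{b}
  C via C→c: +{c}
  C via C→d: +{d}
  S via S→A c: +{c}
  S via S→a B: +{a}
  S via S→b C: +{b}
  FIRST[S]={a,b,c}  FIRST[A]={c}  FIRST[B]={b}  FIRST[C]={c,d}
pass 2: done
  FIRST[S]={a,b,c}  FIRST[A]={c}  FIRST[B]={b}  FIRST[C]={c,d}

FIRST(S) = ["a", "b", "c"]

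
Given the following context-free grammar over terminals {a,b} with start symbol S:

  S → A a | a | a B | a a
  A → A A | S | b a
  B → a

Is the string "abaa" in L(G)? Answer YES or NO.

CNF form of G:
  S -> A T0 | T0 B | T0 T0 | a
  A -> A A | A T0 | T0 B | T0 T0 | T1 T0 | a
  B -> a
  T0 -> a
  T1 -> b

Fill CYK table bottom-up:
  T[0,0] 'a' = {A,B,S,T0}  orig:{A,B,S}
  T[1,1] 'b' = {T1}  orig:{}
  T[2,2] 'a' = {A,B,S,T0}  orig:{A,B,S}
  T[3,3] 'a' = {A,B,S,T0}  orig:{A,B,S}
  T[0,1] 'ab' = ∅
  T[1,2] 'ba' = {A}
  T[2,3] 'aa' = {A,S}
  T[0,2] 'aba' = {A}
  T[1,3] 'baa' = {A,S}
  T[0,3] 'abaa' = {A,S}

S ∈ T[0,3] ⇒ YES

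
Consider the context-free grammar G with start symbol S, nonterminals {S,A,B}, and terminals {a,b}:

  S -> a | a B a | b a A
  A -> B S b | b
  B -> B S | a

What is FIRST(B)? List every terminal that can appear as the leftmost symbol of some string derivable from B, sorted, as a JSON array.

Compute FIRST by fixpoint:
iter 1:
  A via A→b: +{b}
  B via B→a: +{a}
  S via S→a: +{a}
  S via S→b a A: +{b}
  FIRST[S]={a,b}  FIRST[A]={b}  FIRST[B]={a}
iter 2:
  A via A→B S b: +{a}
  FIRST[S]={a,b}  FIRST[A]={a,b}  FIRST[B]={a}
iter 3: done
  FIRST[S]={a,b}  FIRST[A]={a,b}  FIRST[B]={a}

FIRST(B) = ["a"]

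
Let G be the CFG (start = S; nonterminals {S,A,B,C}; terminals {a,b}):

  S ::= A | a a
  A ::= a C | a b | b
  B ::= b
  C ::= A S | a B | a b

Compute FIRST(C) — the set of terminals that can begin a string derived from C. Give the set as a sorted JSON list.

FIRST iteration:
iter 1:
  A via A→a C: +{a}
  A via A→b: +{b}
  B via B→b: +{b}
  C via C→A S: +{a,b}
  S via S→A: +{a,b}
  S: {a,b}  A: {a,b}  B: {b}  C: {a,b}
iter 2: — fixpoint
  S: {a,b}  A: {a,b}  B: {b}  C: {a,b}

FIRST(C) = ["a", "b"]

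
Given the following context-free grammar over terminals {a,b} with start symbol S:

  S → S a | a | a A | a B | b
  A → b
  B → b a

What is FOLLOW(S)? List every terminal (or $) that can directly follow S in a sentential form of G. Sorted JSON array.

FIRST iteration:
iter 1:
  A via A→b: +{b}
  B via B→b a: +{b}
  S via S→a: +{a}
  S via S→b: +{b}
  FIRST(S)={a,b}  FIRST(A)={b}  FIRST(B)={b}
iter 2: done
  FIRST(S)={a,b}  FIRST(A)={b}  FIRST(B)={b}

Compute FOLLOW by fixpoint:
FOLLOW(S) := {$}
[1]
  S→S a: FOLLOW(S) ⊇ FIRST(a) = {a}; new: +{a}
  S→a A: FOLLOW(A) ⊇ FOLLOW(S) ⊇ {$,a}; new: +{$,a}
  S→a B: FOLLOW(B) ⊇ FOLLOW(S) ⊇ {$,a}; new: +{$,a}
  S: {$,a}  A: {$,a}  B: {$,a}
[2] (stable)
  S: {$,a}  A: {$,a}  B: {$,a}

FOLLOW(S) = ["$", "a"]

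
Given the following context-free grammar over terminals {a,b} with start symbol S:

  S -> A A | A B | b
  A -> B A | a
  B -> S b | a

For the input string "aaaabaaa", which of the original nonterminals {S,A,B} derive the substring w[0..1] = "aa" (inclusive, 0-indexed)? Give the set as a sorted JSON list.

CNF form of G:
  S -> A A | A B | b
  A -> B A | a
  B -> S T0 | a
  T0 -> b

CYK fill (cells [i..j] with 0 ≤ i ≤ j ≤ 1 only):
  T[0,0] 'a' = {A,B}
  T[1,1] 'a' = {A,B}
  T[0,1] 'aa' = {A,S}

Original NTs in T[0,1] deriving "aa": ["A", "S"]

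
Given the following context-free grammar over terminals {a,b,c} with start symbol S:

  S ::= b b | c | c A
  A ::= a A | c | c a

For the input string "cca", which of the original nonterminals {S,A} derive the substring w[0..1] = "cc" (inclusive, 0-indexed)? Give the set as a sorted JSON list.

CNF form of G:
  S -> T1 A | T2 T2 | c
  A -> T0 A | T1 T0 | c
  T0 -> a
  T1 -> c
  T2 -> b

Fill CYK table bottom-up (cells [i..j] with 0 ≤ i ≤ j ≤ 1 only):
  [0..0]={A,S,T1}  "c"  orig:{A,S}
  [1..1]={A,S,T1}  "c"  orig:{A,S}
  [0..1]={S}  "cc"

Original NTs in T[0,1] deriving "cc": ["S"]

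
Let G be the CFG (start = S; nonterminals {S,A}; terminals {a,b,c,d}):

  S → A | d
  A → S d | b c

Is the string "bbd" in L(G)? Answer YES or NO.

CNF form of G:
  S -> S T0 | T1 T2 | d
  A -> S T0 | T1 T2
  T0 -> d
  T1 -> b
  T2 -> c

CYK fill:
  T[0,0] 'b' = {T1}  orig:{}
  T[1,1] 'b' = {T1}  orig:{}
  T[2,2] 'd' = {S,T0}  orig:{S}
  T[0,1] 'bb' = ∅
  T[1,2] 'bd' = ∅
  T[0,2] 'bbd' = ∅

S ∉ T[0,2] ⇒ NO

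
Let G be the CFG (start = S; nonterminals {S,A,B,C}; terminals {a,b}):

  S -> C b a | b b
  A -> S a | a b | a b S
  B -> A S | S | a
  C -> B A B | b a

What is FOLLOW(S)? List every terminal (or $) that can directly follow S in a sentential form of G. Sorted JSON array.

FIRST sets, iterate to fixpoint:
[1]
  A via A→a b: +{a}
  B via B→A S: +{a}
  C via C→B A B: +{a}
  C via C→b a: +{b}
  S via S→C b a: +{a,b}
  S: {a,b}  A: {a}  B: {a}  C: {a,b}
[2]
  A via A→S a: +{b}
  B via B→A S: +{b}
  S: {a,b}  A: {a,b}  B: {a,b}  C: {a,b}
[3] — fixpoint
  S: {a,b}  A: {a,b}  B: {a,b}  C: {a,b}

Compute FOLLOW by fixpoint:
seed FOLLOW(S) with $
iter 1:
  A→S a: FOLLOW(S) ⊇ FIRST(a) = {a}; new: +{a}
  B→A S: FOLLOW(A) ⊇ FIRST(S) = {a,b}; new: +{a,b}
  C→B A B: FOLLOW(B) ⊇ FIRST(A) = {a,b}; new: +{a,b}
  S→C b a: FOLLOW(C) ⊇ FIRST(b) = {b}; new: +{b}
  FOLLOW[S]={$,a}  FOLLOW[A]={a,b}  FOLLOW[B]={a,b}  FOLLOW[C]={b}
iter 2:
  A→a b S: FOLLOW(S) ⊇ FOLLOW(A) ⊇ {a,b}; new: +{b}
  FOLLOW[S]={$,a,b}  FOLLOW[A]={a,b}  FOLLOW[B]={a,b}  FOLLOW[C]={b}
iter 3: done
  FOLLOW[S]={$,a,b}  FOLLOW[A]={a,b}  FOLLOW[B]={a,b}  FOLLOW[C]={b}

FOLLOW(S) = ["$", "a", "b"]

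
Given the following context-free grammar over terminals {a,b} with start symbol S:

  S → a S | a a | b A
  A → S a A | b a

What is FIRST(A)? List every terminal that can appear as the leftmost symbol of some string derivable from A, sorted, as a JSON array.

Compute FIRST by fixpoint:
iter 1:
  A via A→b a: +{b}
  S via S→a S: +{a}
  S via S→b A: +{b}
  FIRST[S]={a,b}  FIRST[A]={b}
iter 2:
  A via A→S a A: +{a}
  FIRST[S]={a,b}  FIRST[A]={a,b}
iter 3: (stable)
  FIRST[S]={a,b}  FIRST[A]={a,b}

FIRST(A) = ["a", "b"]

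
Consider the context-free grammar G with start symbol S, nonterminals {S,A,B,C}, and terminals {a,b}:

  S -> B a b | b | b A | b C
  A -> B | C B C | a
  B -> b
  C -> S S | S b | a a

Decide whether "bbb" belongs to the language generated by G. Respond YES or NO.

Convert to CNF:
  S -> B X3 | T0 A | T0 C | b
  A -> C X2 | a | b
  B -> b
  C -> S S | S T0 | T1 T1
  T0 -> b
  T1 -> a
  X2 -> B C
  X3 -> T1 T0

CYK fill:
  cell(0,0) b: {A,B,S,T0}  orig:{A,B,S}
  cell(1,1) b: {A,B,S,T0}  orig:{A,B,S}
  cell(2,2) b: {A,B,S,T0}  orig:{A,B,S}
  cell(0,1) bb: {C,S}
  cell(1,2) bb: {C,S}
  cell(0,2) bbb: {C,S,X2}  orig:{C,S}

S ∈ T[0,2] ⇒ YES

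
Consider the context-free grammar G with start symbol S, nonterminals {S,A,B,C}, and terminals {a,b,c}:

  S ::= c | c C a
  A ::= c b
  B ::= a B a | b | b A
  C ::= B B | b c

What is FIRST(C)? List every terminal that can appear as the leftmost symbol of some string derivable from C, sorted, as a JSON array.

FIRST iteration:
iter 1:
  A via A→c b: +{c}
  B via B→a B a: +{a}
  B via B→b: +{b}
  C via C→B B: +{a,b}
  S via S→c: +{c}
  S: {c}  A: {c}  B: {a,b}  C: {a,b}
iter 2: (no change)
  S: {c}  A: {c}  B: {a,b}  C: {a,b}

FIRST(C) = ["a", "b"]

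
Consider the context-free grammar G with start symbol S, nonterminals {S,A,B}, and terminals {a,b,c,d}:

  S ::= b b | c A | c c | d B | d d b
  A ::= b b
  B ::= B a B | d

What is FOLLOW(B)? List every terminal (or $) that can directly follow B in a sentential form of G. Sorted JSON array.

FIRST sets, iterate to fixpoint:
round 1:
  A via A→b b: +{b}
  B via B→d: +{d}
  S via S→b b: +{b}
  S via S→c A: +{c}
  S via S→d B: +{d}
  FIRST(S)={b,c,d}  FIRST(A)={b}  FIRST(B)={d}
round 2: (stable)
  FIRST(S)={b,c,d}  FIRST(A)={b}  FIRST(B)={d}

Compute FOLLOW by fixpoint:
FOLLOW(S) := {$}
round 1:
  B→B a B: FOLLOW(B) ⊇ FIRST(a) = {a}; new: +{a}
  S→c A: FOLLOW(A) ⊇ FOLLOW(S) ⊇ {$}; new: +{$}
  S→d B: FOLLOW(B) ⊇ FOLLOW(S) ⊇ {$}; new: +{$}
  FOLLOW[S]={$}  FOLLOW[A]={$}  FOLLOW[B]={$,a}
round 2: (stable)
  FOLLOW[S]={$}  FOLLOW[A]={$}  FOLLOW[B]={$,a}

FOLLOW(B) = ["$", "a"]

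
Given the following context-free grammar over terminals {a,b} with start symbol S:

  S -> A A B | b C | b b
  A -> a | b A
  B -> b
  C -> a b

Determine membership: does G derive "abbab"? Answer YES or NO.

CNF form of G:
  S -> A X2 | T0 C | T0 T0
  A -> T0 A | a
  B -> b
  C -> T1 T0
  T0 -> b
  T1 -> a
  X2 -> A B

Fill CYK table bottom-up:
  T[0,0] 'a' = {A,T1}  orig:{A}
  T[1,1] 'b' = {B,T0}  orig:{B}
  T[2,2] 'b' = {B,T0}  orig:{B}
  T[3,3] 'a' = {A,T1}  orig:{A}
  T[4,4] 'b' = {B,T0}  orig:{B}
  T[0,1] 'ab' = {C,X2}  orig:{C}
  T[1,2] 'bb' = {S}
  T[2,3] 'ba' = {A}
  T[3,4] 'ab' = {C,X2}  orig:{C}
  T[0,2] 'abb' = ∅
  T[1,3] 'bba' = {A}
  T[2,4] 'bab' = {S,X2}  orig:{S}
  T[0,3] 'abba' = ∅
  T[1,4] 'bbab' = {X2}  orig:{}
  T[0,4] 'abbab' = {S}

S ∈ T[0,4] ⇒ YES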